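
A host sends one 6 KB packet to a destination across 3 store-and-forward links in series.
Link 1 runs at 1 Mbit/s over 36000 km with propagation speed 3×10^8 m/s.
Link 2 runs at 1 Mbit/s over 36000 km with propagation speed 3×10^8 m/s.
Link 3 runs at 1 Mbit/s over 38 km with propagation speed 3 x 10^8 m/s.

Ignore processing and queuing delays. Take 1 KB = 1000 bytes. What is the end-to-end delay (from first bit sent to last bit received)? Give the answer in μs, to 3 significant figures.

L = 48000 bits.
Transmission delay per hop = L/R = 48000/1000000 = 48000 μs; 3 hops → 144000 μs.
Propagation delays (d/s per hop): 120000, 120000, 126.667 μs; sum = 240127 μs.
End-to-end = 384000 μs.

384000 μs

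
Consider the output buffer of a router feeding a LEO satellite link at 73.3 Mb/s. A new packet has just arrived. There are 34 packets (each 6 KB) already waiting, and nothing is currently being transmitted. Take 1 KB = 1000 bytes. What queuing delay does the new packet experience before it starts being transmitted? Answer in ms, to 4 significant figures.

Each queued packet: L/R = 48000/73300000 = 0.654843 ms.
34 queued → 22.2647 ms.
Queuing delay = 22.26 ms.

22.26 ms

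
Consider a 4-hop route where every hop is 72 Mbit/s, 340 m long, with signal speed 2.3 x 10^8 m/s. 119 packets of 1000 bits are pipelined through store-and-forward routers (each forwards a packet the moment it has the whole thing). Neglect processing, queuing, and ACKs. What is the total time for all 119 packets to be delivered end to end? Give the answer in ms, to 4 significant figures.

1.700 ms

Per-hop transmission t_tx = L/R = 1000/72000000 = 0.0138889 ms.
Per-hop propagation t_prop = 340/2.3e+08 = 0.00147826 ms.
Pipeline fill: first packet needs 4·t_tx to clear all hops; remaining 118 packets each add one t_tx.
Total = (4+119-1)·t_tx + 4·t_prop = 122·0.0138889 + 4·0.00147826 = 1.700 ms.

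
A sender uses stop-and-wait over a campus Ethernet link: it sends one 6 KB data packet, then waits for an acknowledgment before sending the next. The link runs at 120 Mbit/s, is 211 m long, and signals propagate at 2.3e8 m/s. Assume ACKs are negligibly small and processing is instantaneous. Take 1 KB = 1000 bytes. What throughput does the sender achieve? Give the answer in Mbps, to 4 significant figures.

t_tx = L/R = 48000/120000000 = 0.0004 s.
t_prop = 211/2.3e+08 = 9.17391e-07 s; RTT = 1.83478e-06 s.
Cycle = t_tx + RTT = 0.000401835 s.
Throughput = L / cycle = 48000 / 0.000401835 = 119.5 Mbps.

119.5 Mbps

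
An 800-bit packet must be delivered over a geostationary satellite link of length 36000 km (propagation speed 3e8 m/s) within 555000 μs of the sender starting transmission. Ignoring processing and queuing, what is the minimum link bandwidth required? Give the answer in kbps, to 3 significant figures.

Propagation delay = 36000000 / 300000000 = 120000 μs.
Transmission budget = 555000 − 120000 = 435000 μs.
R ≥ L / t_tx = 800 bits / 0.435 s = 1.84 kbps.

1.84 kbps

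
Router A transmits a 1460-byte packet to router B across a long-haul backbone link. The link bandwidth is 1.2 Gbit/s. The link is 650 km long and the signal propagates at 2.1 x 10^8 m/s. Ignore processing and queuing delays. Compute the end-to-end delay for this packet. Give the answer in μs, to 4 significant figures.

3105 μs

L = 1460 × 8 = 11680 bits.
Transmission delay = L/R = 11680 / 1200000000 = 9.73333 μs.
Propagation delay = d/s = 650000 m / 210000000 m/s = 3095.24 μs.
Total = 3105 μs.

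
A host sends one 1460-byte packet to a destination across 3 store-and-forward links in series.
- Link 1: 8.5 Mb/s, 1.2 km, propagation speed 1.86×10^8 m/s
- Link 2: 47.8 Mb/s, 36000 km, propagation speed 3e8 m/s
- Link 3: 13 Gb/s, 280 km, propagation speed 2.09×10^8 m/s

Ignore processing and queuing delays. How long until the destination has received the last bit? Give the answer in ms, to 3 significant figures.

L = 1460 × 8 = 11680 bits.
Transmission delays (L/R per hop): 1.37412, 0.244351, 0.000898462 ms; sum = 1.61937 ms.
Propagation delays (d/s per hop): 0.00645161, 120, 1.33971 ms; sum = 121.346 ms.
End-to-end = 123 ms.

123 ms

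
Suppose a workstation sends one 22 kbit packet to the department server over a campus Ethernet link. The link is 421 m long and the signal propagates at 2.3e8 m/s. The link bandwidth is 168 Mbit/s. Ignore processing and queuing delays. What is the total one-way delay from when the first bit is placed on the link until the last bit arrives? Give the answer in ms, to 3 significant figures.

L = 22000 bits.
Transmission delay = L/R = 22000 / 168000000 = 0.130952 ms.
Propagation delay = d/s = 421 m / 2.3e+08 m/s = 0.00183043 ms.
Total = 0.133 ms.

0.133 ms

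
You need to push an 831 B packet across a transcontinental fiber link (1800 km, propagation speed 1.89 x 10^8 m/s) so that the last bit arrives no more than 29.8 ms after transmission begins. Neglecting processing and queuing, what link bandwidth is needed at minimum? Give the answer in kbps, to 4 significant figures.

327.9 kbps

L = 6648 bits.
Propagation delay = 1800000 / 189000000 = 9.52381 ms.
Transmission budget = 29.8 − 9.52381 = 20.2762 ms.
R ≥ L / t_tx = 6648 bits / 0.0202762 s = 327.9 kbps.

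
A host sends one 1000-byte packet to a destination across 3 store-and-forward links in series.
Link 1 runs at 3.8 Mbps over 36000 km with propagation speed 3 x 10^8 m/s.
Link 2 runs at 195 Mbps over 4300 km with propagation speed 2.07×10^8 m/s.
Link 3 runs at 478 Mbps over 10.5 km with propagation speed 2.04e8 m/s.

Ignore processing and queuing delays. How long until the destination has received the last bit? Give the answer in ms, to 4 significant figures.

143.0 ms

L = 1000 × 8 = 8000 bits.
Transmission delays (L/R per hop): 2.10526, 0.0410256, 0.0167364 ms; sum = 2.16303 ms.
Propagation delays (d/s per hop): 120, 20.7729, 0.0514706 ms; sum = 140.824 ms.
End-to-end = 143.0 ms.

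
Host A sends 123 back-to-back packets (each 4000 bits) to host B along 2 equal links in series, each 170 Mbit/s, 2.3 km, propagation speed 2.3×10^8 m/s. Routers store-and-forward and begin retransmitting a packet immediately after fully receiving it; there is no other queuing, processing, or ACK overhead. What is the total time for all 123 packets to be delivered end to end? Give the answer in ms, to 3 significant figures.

2.94 ms

Per-hop transmission t_tx = L/R = 4000/170000000 = 0.0235294 ms.
Per-hop propagation t_prop = 2300/2.3e+08 = 0.01 ms.
Pipeline fill: first packet needs 2·t_tx to clear all hops; remaining 122 packets each add one t_tx.
Total = (2+123-1)·t_tx + 2·t_prop = 124·0.0235294 + 2·0.01 = 2.94 ms.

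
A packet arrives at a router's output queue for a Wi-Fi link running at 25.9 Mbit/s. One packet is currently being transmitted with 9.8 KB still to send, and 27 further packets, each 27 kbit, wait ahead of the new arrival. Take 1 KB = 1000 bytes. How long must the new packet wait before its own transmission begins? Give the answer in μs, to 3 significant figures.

Each queued packet: L/R = 27000/25900000 = 1042.47 μs.
27 queued → 28146.7 μs.
Plus remaining 78400 bits of current packet: 3027.03 μs.
Queuing delay = 31200 μs.

31200 μs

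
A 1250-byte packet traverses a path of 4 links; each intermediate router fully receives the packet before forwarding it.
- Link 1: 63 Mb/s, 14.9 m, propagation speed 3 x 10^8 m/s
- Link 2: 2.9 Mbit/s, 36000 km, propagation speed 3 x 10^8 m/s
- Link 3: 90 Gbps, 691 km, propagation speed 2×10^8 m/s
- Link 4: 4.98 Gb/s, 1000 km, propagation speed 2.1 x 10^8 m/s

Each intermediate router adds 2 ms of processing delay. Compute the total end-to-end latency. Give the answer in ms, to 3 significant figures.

L = 1250 × 8 = 10000 bits.
Transmission delays (L/R per hop): 0.15873, 3.44828, 0.000111111, 0.00200803 ms; sum = 3.60913 ms.
Propagation delays (d/s per hop): 4.96667e-05, 120, 3.455, 4.7619 ms; sum = 128.217 ms.
Processing at 3 router(s): 3 × 2 ms = 6 ms.
End-to-end = 138 ms.

138 ms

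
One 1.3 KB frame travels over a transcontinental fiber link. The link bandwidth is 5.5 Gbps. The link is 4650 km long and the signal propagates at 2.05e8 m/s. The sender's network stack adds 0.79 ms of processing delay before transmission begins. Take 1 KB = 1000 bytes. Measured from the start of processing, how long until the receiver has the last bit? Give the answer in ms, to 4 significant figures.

L = 10400 bits.
Transmission delay = L/R = 10400 / 5500000000 = 0.00189091 ms.
Propagation delay = d/s = 4650000 m / 2.05e+08 m/s = 22.6829 ms.
Plus processing delay 0.79 ms = 0.79 ms.
Total = 23.47 ms.

23.47 ms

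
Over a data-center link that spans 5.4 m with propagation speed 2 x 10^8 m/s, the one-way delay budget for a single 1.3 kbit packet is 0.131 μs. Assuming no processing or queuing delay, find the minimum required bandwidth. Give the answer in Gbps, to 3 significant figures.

Propagation delay = 5.4 / 200000000 = 0.027 μs.
Transmission budget = 0.131 − 0.027 = 0.104 μs.
R ≥ L / t_tx = 1300 bits / 1.04e-07 s = 12.5 Gbps.

12.5 Gbps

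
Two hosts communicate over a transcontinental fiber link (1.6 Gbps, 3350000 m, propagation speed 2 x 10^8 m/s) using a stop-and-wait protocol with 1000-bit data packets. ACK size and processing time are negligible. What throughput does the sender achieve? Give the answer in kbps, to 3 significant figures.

t_tx = L/R = 1000/1600000000 = 6.25e-07 s.
t_prop = 3350000/200000000 = 0.01675 s; RTT = 0.0335 s.
Cycle = t_tx + RTT = 0.0335006 s.
Throughput = L / cycle = 1000 / 0.0335006 = 29.9 kbps.

29.9 kbps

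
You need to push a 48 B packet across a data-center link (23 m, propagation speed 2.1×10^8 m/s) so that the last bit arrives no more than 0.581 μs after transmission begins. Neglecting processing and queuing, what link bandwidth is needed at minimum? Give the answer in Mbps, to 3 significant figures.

L = 384 bits.
Propagation delay = 23 / 210000000 = 0.109524 μs.
Transmission budget = 0.581 − 0.109524 = 0.471476 μs.
R ≥ L / t_tx = 384 bits / 4.71476e-07 s = 814 Mbps.

814 Mbps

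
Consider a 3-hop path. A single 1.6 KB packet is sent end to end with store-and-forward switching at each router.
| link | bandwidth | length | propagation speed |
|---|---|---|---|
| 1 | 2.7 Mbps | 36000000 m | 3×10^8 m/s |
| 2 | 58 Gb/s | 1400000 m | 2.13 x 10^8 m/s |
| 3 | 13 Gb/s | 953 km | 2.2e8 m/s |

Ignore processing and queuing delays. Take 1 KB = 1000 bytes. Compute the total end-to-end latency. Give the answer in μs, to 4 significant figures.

L = 12800 bits.
Transmission delays (L/R per hop): 4740.74, 0.22069, 0.984615 μs; sum = 4741.95 μs.
Propagation delays (d/s per hop): 120000, 6572.77, 4331.82 μs; sum = 130905 μs.
End-to-end = 135600 μs.

135600 μs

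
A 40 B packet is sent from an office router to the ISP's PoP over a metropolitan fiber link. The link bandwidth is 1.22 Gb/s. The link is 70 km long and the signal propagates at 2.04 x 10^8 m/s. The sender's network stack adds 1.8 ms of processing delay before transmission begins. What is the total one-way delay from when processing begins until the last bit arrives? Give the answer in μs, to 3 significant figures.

2140 μs

L = 40 × 8 = 320 bits.
Transmission delay = L/R = 320 / 1220000000 = 0.262295 μs.
Propagation delay = d/s = 70000 m / 204000000 m/s = 343.137 μs.
Plus processing delay 1.8 ms = 1800 μs.
Total = 2140 μs.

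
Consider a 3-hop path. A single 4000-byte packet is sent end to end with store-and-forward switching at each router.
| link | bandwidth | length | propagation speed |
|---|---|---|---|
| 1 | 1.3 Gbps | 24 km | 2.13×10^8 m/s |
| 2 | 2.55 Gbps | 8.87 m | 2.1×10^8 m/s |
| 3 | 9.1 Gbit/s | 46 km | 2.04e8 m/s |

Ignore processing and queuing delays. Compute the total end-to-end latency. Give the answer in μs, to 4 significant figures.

L = 4000 × 8 = 32000 bits.
Transmission delays (L/R per hop): 24.6154, 12.549, 3.51648 μs; sum = 40.6809 μs.
Propagation delays (d/s per hop): 112.676, 0.0422381, 225.49 μs; sum = 338.208 μs.
End-to-end = 378.9 μs.

378.9 μs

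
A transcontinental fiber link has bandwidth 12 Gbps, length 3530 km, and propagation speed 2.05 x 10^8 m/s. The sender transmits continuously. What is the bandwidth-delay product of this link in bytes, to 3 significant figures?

Propagation delay = 3530000 / 2.05e+08 = 0.0172195 s.
BDP = R × t_prop = 12000000000 × 0.0172195 = 206634000 bits.
In bytes: 206634000/8 = 25800000 bytes.

25800000 bytes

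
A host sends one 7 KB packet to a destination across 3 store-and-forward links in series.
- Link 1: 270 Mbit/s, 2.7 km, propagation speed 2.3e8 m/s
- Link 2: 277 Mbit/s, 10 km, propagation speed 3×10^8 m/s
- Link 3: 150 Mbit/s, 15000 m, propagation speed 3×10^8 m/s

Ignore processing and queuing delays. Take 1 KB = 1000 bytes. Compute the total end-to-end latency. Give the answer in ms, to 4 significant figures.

L = 56000 bits.
Transmission delays (L/R per hop): 0.207407, 0.202166, 0.373333 ms; sum = 0.782907 ms.
Propagation delays (d/s per hop): 0.0117391, 0.0333333, 0.05 ms; sum = 0.0950725 ms.
End-to-end = 0.8780 ms.

0.8780 ms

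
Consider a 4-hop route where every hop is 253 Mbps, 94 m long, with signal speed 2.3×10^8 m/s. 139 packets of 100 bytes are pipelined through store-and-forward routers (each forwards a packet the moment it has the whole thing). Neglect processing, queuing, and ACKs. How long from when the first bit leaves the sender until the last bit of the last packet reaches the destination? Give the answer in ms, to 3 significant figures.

Per-hop transmission t_tx = L/R = 800/253000000 = 0.00316206 ms.
Per-hop propagation t_prop = 94/2.3e+08 = 0.000408696 ms.
Pipeline fill: first packet needs 4·t_tx to clear all hops; remaining 138 packets each add one t_tx.
Total = (4+139-1)·t_tx + 4·t_prop = 142·0.00316206 + 4·0.000408696 = 0.451 ms.

0.451 ms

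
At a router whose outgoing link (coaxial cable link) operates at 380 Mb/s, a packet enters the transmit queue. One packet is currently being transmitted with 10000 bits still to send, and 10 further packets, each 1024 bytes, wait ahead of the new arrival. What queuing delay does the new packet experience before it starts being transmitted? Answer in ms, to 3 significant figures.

Each queued packet: L/R = 8192/380000000 = 0.0215579 ms.
10 queued → 0.215579 ms.
Plus remaining 10000 bits of current packet: 0.0263158 ms.
Queuing delay = 0.242 ms.

0.242 ms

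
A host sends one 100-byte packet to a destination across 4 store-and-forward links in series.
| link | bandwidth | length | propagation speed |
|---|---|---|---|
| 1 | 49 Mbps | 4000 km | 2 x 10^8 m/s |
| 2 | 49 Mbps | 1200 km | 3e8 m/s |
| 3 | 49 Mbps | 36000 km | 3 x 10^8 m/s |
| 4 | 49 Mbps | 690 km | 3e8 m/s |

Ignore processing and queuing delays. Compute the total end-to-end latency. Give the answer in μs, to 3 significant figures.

146000 μs

L = 100 × 8 = 800 bits.
Transmission delay per hop = L/R = 800/49000000 = 16.3265 μs; 4 hops → 65.3061 μs.
Propagation delays (d/s per hop): 20000, 4000, 120000, 2300 μs; sum = 146300 μs.
End-to-end = 146000 μs.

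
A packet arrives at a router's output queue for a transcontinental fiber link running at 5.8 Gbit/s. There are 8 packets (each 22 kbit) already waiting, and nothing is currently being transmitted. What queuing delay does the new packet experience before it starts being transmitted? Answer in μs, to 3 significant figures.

30.3 μs

Each queued packet: L/R = 22000/5800000000 = 3.7931 μs.
8 queued → 30.3448 μs.
Queuing delay = 30.3 μs.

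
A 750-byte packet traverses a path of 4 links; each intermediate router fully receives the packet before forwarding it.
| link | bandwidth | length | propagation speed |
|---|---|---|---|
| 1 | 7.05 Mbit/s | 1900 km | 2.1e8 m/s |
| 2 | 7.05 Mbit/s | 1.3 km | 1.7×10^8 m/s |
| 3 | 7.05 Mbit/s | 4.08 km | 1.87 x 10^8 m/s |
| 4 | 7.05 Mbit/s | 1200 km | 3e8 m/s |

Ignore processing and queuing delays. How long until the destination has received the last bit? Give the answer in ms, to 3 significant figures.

16.5 ms

L = 750 × 8 = 6000 bits.
Transmission delay per hop = L/R = 6000/7050000 = 0.851064 ms; 4 hops → 3.40426 ms.
Propagation delays (d/s per hop): 9.04762, 0.00764706, 0.0218182, 4 ms; sum = 13.0771 ms.
End-to-end = 16.5 ms.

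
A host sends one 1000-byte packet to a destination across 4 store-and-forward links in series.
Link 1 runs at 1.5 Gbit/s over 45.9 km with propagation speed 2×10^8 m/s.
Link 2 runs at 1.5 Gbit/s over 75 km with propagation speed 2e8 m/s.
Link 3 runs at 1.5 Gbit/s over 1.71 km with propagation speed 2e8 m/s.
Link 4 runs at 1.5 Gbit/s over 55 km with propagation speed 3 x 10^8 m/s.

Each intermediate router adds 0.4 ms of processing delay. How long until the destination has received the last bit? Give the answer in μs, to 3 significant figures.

L = 1000 × 8 = 8000 bits.
Transmission delay per hop = L/R = 8000/1500000000 = 5.33333 μs; 4 hops → 21.3333 μs.
Propagation delays (d/s per hop): 229.5, 375, 8.55, 183.333 μs; sum = 796.383 μs.
Processing at 3 router(s): 3 × 0.4 ms = 1200 μs.
End-to-end = 2020 μs.

2020 μs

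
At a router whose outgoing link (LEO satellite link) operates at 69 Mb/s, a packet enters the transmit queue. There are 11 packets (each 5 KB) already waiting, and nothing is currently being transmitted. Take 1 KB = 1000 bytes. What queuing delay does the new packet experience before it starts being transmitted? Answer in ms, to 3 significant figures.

6.38 ms

Each queued packet: L/R = 40000/69000000 = 0.57971 ms.
11 queued → 6.37681 ms.
Queuing delay = 6.38 ms.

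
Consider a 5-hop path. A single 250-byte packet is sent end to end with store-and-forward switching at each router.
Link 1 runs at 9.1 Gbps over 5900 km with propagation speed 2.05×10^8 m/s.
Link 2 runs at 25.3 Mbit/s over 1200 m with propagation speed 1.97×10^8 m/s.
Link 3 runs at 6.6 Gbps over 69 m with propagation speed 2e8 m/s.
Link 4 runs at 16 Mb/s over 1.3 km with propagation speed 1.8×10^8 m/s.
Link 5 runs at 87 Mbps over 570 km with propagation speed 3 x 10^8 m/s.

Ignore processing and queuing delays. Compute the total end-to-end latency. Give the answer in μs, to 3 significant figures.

30900 μs

L = 250 × 8 = 2000 bits.
Transmission delays (L/R per hop): 0.21978, 79.0514, 0.30303, 125, 22.9885 μs; sum = 227.563 μs.
Propagation delays (d/s per hop): 28780.5, 6.09137, 0.345, 7.22222, 1900 μs; sum = 30694.1 μs.
End-to-end = 30900 μs.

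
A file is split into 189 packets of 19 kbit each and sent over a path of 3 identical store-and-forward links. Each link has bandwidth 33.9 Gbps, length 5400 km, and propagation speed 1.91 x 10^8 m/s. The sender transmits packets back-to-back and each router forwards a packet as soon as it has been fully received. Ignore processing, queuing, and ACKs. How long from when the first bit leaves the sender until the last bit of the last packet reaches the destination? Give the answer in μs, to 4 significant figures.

84920 μs

Per-hop transmission t_tx = L/R = 19000/33900000000 = 0.560472 μs.
Per-hop propagation t_prop = 5400000/191000000 = 28272.3 μs.
Pipeline fill: first packet needs 3·t_tx to clear all hops; remaining 188 packets each add one t_tx.
Total = (3+189-1)·t_tx + 3·t_prop = 191·0.560472 + 3·28272.3 = 84920 μs.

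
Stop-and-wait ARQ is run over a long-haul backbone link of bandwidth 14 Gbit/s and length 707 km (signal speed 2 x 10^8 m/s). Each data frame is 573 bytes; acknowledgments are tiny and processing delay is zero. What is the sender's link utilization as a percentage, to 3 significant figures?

0.00463 %

t_tx = L/R = 4584/14000000000 = 3.27429e-07 s.
t_prop = 707000/200000000 = 0.003535 s; RTT = 0.00707 s.
Cycle = t_tx + RTT = 0.00707033 s.
Utilization = t_tx / cycle = 3.27429e-07/0.00707033 = 0.00463 %.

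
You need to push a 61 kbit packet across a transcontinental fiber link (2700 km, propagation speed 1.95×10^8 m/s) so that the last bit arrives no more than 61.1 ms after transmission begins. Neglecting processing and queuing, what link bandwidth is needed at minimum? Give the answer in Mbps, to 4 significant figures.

Propagation delay = 2700000 / 195000000 = 13.8462 ms.
Transmission budget = 61.1 − 13.8462 = 47.2538 ms.
R ≥ L / t_tx = 61000 bits / 0.0472538 s = 1.291 Mbps.

1.291 Mbps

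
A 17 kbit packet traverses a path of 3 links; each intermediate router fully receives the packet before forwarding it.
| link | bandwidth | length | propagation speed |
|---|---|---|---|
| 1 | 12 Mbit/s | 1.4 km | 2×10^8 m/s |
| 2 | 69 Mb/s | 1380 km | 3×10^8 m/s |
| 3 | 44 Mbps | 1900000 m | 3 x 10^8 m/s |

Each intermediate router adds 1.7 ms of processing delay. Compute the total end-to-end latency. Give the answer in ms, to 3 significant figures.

16.4 ms

L = 17000 bits.
Transmission delays (L/R per hop): 1.41667, 0.246377, 0.386364 ms; sum = 2.04941 ms.
Propagation delays (d/s per hop): 0.007, 4.6, 6.33333 ms; sum = 10.9403 ms.
Processing at 2 router(s): 2 × 1.7 ms = 3.4 ms.
End-to-end = 16.4 ms.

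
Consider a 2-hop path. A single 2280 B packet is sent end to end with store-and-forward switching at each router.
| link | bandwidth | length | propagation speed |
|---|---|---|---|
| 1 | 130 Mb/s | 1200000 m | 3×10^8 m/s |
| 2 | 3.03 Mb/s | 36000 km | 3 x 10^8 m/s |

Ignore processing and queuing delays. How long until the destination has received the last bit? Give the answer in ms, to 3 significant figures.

130 ms

L = 2280 × 8 = 18240 bits.
Transmission delays (L/R per hop): 0.140308, 6.0198 ms; sum = 6.16011 ms.
Propagation delays (d/s per hop): 4, 120 ms; sum = 124 ms.
End-to-end = 130 ms.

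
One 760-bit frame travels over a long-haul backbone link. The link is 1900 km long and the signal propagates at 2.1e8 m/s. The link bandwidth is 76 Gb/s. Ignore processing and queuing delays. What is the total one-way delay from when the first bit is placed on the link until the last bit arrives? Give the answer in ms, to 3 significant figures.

9.05 ms

Transmission delay = L/R = 760 / 76000000000 = 1e-05 ms.
Propagation delay = d/s = 1900000 m / 210000000 m/s = 9.04762 ms.
Total = 9.05 ms.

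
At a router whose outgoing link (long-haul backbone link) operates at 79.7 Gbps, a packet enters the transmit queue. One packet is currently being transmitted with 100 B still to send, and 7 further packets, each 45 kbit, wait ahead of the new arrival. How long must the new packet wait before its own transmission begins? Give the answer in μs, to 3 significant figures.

3.96 μs

Each queued packet: L/R = 45000/79700000000 = 0.564617 μs.
7 queued → 3.95232 μs.
Plus remaining 800 bits of current packet: 0.0100376 μs.
Queuing delay = 3.96 μs.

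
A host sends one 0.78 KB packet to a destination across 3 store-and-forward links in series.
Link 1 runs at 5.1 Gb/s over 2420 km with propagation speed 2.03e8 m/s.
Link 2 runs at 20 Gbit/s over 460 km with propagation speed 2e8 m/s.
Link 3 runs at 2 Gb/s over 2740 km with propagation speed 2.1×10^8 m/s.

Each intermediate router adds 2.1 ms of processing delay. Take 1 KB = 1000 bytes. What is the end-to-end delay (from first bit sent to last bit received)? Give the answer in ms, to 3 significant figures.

31.5 ms

L = 6240 bits.
Transmission delays (L/R per hop): 0.00122353, 0.000312, 0.00312 ms; sum = 0.00465553 ms.
Propagation delays (d/s per hop): 11.9212, 2.3, 13.0476 ms; sum = 27.2688 ms.
Processing at 2 router(s): 2 × 2.1 ms = 4.2 ms.
End-to-end = 31.5 ms.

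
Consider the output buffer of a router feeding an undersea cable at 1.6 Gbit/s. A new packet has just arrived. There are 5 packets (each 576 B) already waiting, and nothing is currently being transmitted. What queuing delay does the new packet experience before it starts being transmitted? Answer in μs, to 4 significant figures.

14.40 μs

Each queued packet: L/R = 4608/1600000000 = 2.88 μs.
5 queued → 14.4 μs.
Queuing delay = 14.40 μs.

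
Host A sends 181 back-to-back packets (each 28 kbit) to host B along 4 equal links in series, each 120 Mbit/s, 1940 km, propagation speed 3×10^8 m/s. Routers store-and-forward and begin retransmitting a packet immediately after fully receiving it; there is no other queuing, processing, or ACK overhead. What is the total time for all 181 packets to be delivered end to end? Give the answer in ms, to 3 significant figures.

Per-hop transmission t_tx = L/R = 28000/120000000 = 0.233333 ms.
Per-hop propagation t_prop = 1940000/300000000 = 6.46667 ms.
Pipeline fill: first packet needs 4·t_tx to clear all hops; remaining 180 packets each add one t_tx.
Total = (4+181-1)·t_tx + 4·t_prop = 184·0.233333 + 4·6.46667 = 68.8 ms.

68.8 ms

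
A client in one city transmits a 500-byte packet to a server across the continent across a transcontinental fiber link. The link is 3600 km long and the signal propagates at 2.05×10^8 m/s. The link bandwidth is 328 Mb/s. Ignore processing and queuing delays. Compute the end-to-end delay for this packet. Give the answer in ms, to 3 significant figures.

17.6 ms

L = 500 × 8 = 4000 bits.
Transmission delay = L/R = 4000 / 328000000 = 0.0121951 ms.
Propagation delay = d/s = 3600000 m / 2.05e+08 m/s = 17.561 ms.
Total = 17.6 ms.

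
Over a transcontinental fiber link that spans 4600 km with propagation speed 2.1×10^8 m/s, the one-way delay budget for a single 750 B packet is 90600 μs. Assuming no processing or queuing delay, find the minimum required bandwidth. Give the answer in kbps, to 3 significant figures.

87.3 kbps

L = 6000 bits.
Propagation delay = 4600000 / 210000000 = 21904.8 μs.
Transmission budget = 90600 − 21904.8 = 68695.2 μs.
R ≥ L / t_tx = 6000 bits / 0.0686952 s = 87.3 kbps.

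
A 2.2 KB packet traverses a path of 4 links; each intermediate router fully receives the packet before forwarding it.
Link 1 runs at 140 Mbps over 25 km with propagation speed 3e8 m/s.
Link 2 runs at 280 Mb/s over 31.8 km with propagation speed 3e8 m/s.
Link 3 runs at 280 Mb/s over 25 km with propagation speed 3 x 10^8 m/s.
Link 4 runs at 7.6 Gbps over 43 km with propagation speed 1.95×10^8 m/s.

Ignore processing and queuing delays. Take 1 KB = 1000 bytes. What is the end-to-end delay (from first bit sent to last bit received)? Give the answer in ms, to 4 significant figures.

L = 17600 bits.
Transmission delays (L/R per hop): 0.125714, 0.0628571, 0.0628571, 0.00231579 ms; sum = 0.253744 ms.
Propagation delays (d/s per hop): 0.0833333, 0.106, 0.0833333, 0.220513 ms; sum = 0.493179 ms.
End-to-end = 0.7469 ms.

0.7469 ms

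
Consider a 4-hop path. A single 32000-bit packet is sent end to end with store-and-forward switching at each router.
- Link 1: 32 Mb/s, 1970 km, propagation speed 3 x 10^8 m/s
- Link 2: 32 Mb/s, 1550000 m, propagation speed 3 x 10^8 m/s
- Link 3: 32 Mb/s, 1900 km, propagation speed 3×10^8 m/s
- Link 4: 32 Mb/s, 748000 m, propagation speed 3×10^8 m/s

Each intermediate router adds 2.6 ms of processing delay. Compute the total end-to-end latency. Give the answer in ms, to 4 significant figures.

32.36 ms

Transmission delay per hop = L/R = 32000/32000000 = 1 ms; 4 hops → 4 ms.
Propagation delays (d/s per hop): 6.56667, 5.16667, 6.33333, 2.49333 ms; sum = 20.56 ms.
Processing at 3 router(s): 3 × 2.6 ms = 7.8 ms.
End-to-end = 32.36 ms.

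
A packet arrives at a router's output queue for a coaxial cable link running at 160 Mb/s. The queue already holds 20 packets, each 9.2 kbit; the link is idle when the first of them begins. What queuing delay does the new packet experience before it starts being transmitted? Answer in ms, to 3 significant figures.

Each queued packet: L/R = 9200/160000000 = 0.0575 ms.
20 queued → 1.15 ms.
Queuing delay = 1.15 ms.

1.15 ms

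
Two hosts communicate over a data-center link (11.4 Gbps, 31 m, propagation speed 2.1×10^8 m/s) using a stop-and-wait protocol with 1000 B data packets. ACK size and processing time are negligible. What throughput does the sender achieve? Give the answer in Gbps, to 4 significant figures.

t_tx = L/R = 8000/11400000000 = 7.01754e-07 s.
t_prop = 31/210000000 = 1.47619e-07 s; RTT = 2.95238e-07 s.
Cycle = t_tx + RTT = 9.96992e-07 s.
Throughput = L / cycle = 8000 / 9.96992e-07 = 8.024 Gbps.

8.024 Gbps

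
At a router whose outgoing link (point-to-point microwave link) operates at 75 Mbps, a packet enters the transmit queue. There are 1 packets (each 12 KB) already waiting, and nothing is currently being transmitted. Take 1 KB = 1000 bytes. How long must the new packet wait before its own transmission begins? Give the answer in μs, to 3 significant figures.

Each queued packet: L/R = 96000/75000000 = 1280 μs.
1 queued → 1280 μs.
Queuing delay = 1280 μs.

1280 μs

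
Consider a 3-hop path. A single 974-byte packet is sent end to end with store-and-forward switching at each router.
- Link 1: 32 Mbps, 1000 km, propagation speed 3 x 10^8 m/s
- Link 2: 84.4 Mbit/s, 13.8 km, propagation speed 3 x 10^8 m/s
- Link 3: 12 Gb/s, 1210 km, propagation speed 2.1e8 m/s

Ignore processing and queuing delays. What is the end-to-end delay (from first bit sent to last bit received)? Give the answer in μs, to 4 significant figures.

9478 μs

L = 974 × 8 = 7792 bits.
Transmission delays (L/R per hop): 243.5, 92.3223, 0.649333 μs; sum = 336.472 μs.
Propagation delays (d/s per hop): 3333.33, 46, 5761.9 μs; sum = 9141.24 μs.
End-to-end = 9478 μs.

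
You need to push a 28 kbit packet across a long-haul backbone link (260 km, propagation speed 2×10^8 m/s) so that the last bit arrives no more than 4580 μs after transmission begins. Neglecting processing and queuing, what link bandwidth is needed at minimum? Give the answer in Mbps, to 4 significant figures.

Propagation delay = 260000 / 200000000 = 1300 μs.
Transmission budget = 4580 − 1300 = 3280 μs.
R ≥ L / t_tx = 28000 bits / 0.00328 s = 8.537 Mbps.

8.537 Mbps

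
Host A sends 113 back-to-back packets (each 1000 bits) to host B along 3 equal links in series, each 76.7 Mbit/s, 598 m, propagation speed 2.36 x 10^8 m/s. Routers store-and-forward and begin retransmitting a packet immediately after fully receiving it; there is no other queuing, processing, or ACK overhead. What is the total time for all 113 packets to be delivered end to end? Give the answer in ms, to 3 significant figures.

1.51 ms

Per-hop transmission t_tx = L/R = 1000/76700000 = 0.0130378 ms.
Per-hop propagation t_prop = 598/236000000 = 0.0025339 ms.
Pipeline fill: first packet needs 3·t_tx to clear all hops; remaining 112 packets each add one t_tx.
Total = (3+113-1)·t_tx + 3·t_prop = 115·0.0130378 + 3·0.0025339 = 1.51 ms.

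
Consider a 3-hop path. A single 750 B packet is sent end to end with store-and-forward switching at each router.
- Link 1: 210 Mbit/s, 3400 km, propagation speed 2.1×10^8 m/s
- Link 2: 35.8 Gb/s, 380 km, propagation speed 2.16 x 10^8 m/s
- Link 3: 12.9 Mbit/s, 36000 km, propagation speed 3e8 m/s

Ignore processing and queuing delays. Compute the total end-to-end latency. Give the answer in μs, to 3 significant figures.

L = 750 × 8 = 6000 bits.
Transmission delays (L/R per hop): 28.5714, 0.167598, 465.116 μs; sum = 493.855 μs.
Propagation delays (d/s per hop): 16190.5, 1759.26, 120000 μs; sum = 137950 μs.
End-to-end = 138000 μs.

138000 μs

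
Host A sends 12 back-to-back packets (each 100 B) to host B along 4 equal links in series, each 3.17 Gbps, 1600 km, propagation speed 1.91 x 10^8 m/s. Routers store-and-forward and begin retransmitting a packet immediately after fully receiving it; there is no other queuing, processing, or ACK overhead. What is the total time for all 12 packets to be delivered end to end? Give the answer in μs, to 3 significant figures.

Per-hop transmission t_tx = L/R = 800/3170000000 = 0.252366 μs.
Per-hop propagation t_prop = 1600000/191000000 = 8376.96 μs.
Pipeline fill: first packet needs 4·t_tx to clear all hops; remaining 11 packets each add one t_tx.
Total = (4+12-1)·t_tx + 4·t_prop = 15·0.252366 + 4·8376.96 = 33500 μs.

33500 μs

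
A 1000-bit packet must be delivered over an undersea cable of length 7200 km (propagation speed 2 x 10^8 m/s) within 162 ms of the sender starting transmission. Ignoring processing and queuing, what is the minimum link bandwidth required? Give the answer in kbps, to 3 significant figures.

7.94 kbps

Propagation delay = 7200000 / 200000000 = 36 ms.
Transmission budget = 162 − 36 = 126 ms.
R ≥ L / t_tx = 1000 bits / 0.126 s = 7.94 kbps.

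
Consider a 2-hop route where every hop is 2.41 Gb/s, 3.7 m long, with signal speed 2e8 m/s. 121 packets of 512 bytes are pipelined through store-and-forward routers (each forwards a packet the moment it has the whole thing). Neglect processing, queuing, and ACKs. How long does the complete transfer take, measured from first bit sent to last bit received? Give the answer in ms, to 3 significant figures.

Per-hop transmission t_tx = L/R = 4096/2410000000 = 0.00169959 ms.
Per-hop propagation t_prop = 3.7/200000000 = 1.85e-05 ms.
Pipeline fill: first packet needs 2·t_tx to clear all hops; remaining 120 packets each add one t_tx.
Total = (2+121-1)·t_tx + 2·t_prop = 122·0.00169959 + 2·1.85e-05 = 0.207 ms.

0.207 ms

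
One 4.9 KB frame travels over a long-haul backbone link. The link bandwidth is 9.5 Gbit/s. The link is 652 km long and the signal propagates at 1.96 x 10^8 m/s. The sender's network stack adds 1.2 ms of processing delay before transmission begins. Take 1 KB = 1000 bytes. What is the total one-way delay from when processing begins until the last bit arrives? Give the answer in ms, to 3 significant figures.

4.53 ms

L = 39200 bits.
Transmission delay = L/R = 39200 / 9500000000 = 0.00412632 ms.
Propagation delay = d/s = 652000 m / 196000000 m/s = 3.32653 ms.
Plus processing delay 1.2 ms = 1.2 ms.
Total = 4.53 ms.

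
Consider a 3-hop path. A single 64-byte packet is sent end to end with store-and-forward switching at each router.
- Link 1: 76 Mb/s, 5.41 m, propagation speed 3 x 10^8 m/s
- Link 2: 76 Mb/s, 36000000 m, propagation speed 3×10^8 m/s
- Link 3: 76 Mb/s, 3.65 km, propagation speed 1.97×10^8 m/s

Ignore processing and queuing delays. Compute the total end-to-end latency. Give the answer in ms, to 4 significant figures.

120.0 ms

L = 64 × 8 = 512 bits.
Transmission delay per hop = L/R = 512/76000000 = 0.00673684 ms; 3 hops → 0.0202105 ms.
Propagation delays (d/s per hop): 1.80333e-05, 120, 0.0185279 ms; sum = 120.019 ms.
End-to-end = 120.0 ms.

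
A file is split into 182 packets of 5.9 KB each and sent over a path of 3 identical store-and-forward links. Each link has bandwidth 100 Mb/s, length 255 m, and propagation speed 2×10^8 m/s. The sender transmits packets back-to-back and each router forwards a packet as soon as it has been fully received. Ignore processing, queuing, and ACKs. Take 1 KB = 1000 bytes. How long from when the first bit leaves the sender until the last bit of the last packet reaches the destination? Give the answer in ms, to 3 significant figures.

Per-hop transmission t_tx = L/R = 47200/100000000 = 0.472 ms.
Per-hop propagation t_prop = 255/200000000 = 0.001275 ms.
Pipeline fill: first packet needs 3·t_tx to clear all hops; remaining 181 packets each add one t_tx.
Total = (3+182-1)·t_tx + 3·t_prop = 184·0.472 + 3·0.001275 = 86.9 ms.

86.9 ms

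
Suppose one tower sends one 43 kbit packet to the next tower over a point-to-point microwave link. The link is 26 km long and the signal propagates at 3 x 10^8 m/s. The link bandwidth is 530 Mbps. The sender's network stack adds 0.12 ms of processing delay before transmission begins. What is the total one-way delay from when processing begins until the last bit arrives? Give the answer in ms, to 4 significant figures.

0.2878 ms

L = 43000 bits.
Transmission delay = L/R = 43000 / 530000000 = 0.0811321 ms.
Propagation delay = d/s = 26000 m / 300000000 m/s = 0.0866667 ms.
Plus processing delay 0.12 ms = 0.12 ms.
Total = 0.2878 ms.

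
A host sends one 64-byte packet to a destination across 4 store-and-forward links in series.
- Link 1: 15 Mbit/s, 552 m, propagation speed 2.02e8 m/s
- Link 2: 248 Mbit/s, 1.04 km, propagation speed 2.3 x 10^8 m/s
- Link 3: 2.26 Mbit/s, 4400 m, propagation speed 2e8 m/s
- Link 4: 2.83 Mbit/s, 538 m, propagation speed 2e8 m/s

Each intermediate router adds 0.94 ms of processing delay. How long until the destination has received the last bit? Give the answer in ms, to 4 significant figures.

3.296 ms

L = 64 × 8 = 512 bits.
Transmission delays (L/R per hop): 0.0341333, 0.00206452, 0.226549, 0.180919 ms; sum = 0.443665 ms.
Propagation delays (d/s per hop): 0.00273267, 0.00452174, 0.022, 0.00269 ms; sum = 0.0319444 ms.
Processing at 3 router(s): 3 × 0.94 ms = 2.82 ms.
End-to-end = 3.296 ms.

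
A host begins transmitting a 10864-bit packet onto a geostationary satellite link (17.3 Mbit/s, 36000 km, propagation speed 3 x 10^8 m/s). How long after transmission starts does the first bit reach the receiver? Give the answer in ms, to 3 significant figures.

First bit experiences only propagation delay: d/s = 36000000/300000000 = 120 ms.

120 ms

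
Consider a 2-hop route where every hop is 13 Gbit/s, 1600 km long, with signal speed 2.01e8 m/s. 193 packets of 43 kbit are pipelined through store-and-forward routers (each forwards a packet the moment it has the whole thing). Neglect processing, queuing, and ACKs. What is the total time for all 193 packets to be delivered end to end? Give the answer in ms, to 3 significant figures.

16.6 ms

Per-hop transmission t_tx = L/R = 43000/13000000000 = 0.00330769 ms.
Per-hop propagation t_prop = 1600000/2.01e+08 = 7.9602 ms.
Pipeline fill: first packet needs 2·t_tx to clear all hops; remaining 192 packets each add one t_tx.
Total = (2+193-1)·t_tx + 2·t_prop = 194·0.00330769 + 2·7.9602 = 16.6 ms.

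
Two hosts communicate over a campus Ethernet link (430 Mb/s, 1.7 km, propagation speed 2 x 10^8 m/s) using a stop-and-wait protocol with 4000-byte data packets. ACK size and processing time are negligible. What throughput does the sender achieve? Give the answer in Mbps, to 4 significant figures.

t_tx = L/R = 32000/430000000 = 7.44186e-05 s.
t_prop = 1700/200000000 = 8.5e-06 s; RTT = 1.7e-05 s.
Cycle = t_tx + RTT = 9.14186e-05 s.
Throughput = L / cycle = 32000 / 9.14186e-05 = 350.0 Mbps.

350.0 Mbps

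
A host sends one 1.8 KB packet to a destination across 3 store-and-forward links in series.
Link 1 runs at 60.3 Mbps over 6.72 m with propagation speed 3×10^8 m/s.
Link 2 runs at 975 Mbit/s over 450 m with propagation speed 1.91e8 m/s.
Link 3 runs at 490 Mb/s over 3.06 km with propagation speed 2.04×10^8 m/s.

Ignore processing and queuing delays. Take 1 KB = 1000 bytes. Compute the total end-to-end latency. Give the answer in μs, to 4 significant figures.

L = 14400 bits.
Transmission delays (L/R per hop): 238.806, 14.7692, 29.3878 μs; sum = 282.963 μs.
Propagation delays (d/s per hop): 0.0224, 2.35602, 15 μs; sum = 17.3784 μs.
End-to-end = 300.3 μs.

300.3 μs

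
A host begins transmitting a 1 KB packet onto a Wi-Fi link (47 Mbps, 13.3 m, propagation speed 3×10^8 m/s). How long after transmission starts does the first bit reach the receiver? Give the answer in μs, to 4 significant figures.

First bit experiences only propagation delay: d/s = 13.3/300000000 = 0.04433 μs.

0.04433 μs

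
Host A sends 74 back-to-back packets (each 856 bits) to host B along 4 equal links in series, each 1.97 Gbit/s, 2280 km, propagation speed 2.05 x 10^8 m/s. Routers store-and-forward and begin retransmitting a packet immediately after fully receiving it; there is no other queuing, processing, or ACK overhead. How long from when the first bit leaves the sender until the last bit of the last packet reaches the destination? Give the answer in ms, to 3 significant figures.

Per-hop transmission t_tx = L/R = 856/1970000000 = 0.000434518 ms.
Per-hop propagation t_prop = 2280000/2.05e+08 = 11.122 ms.
Pipeline fill: first packet needs 4·t_tx to clear all hops; remaining 73 packets each add one t_tx.
Total = (4+74-1)·t_tx + 4·t_prop = 77·0.000434518 + 4·11.122 = 44.5 ms.

44.5 ms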